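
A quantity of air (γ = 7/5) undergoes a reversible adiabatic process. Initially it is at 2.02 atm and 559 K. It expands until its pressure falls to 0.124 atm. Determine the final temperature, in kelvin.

Along an adiabat T P^((1−γ)/γ) is constant, so T₂ = T₁ (P₂/P₁)^((γ−1)/γ).
T₂ = 559 × (0.124/2.02)^(2/7) = 251.9 K.

T₂ ≈ 252 K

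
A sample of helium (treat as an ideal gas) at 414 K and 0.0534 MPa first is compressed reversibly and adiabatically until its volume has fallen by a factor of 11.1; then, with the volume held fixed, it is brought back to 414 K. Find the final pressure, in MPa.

P₃ ≈ 0.593 MPa

For a monatomic ideal gas γ = 5/3.
Adiabatic step (PV^γ = const): P₂ = 0.0534×11.1^(5/3) = 2.949 MPa; T₂ = 414×11.1^(2/3) = 2060 K.
Isochoric: P₃ = P₂(T₃/T₂) = 2.949 × (414/2060) = 0.5927 MPa.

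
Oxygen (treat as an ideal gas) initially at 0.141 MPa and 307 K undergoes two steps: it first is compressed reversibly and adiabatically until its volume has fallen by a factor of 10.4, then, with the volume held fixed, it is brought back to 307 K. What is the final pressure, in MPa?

P₃ ≈ 1.47 MPa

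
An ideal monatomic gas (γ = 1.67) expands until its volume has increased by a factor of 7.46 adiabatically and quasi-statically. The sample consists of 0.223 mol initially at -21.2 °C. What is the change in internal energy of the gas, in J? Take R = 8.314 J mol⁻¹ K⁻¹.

ΔU ≈ -516 J

For a reversible adiabat TV^(γ−1) is constant, so T₂ = T₁ (V₁/V₂)^(γ−1).
T₁ = -21.2 °C = 251.9 K.
T₂ = 251.9 × (1/7.46)^(0.67) = 65.55 K.
Q = 0, so ΔU = W_on_gas = nCᵥΔT with Cᵥ = R/(γ−1) = 12.41 J/(mol·K).
ΔU = 0.223 × 12.41 × (65.55 − 251.9) = -515.8 J.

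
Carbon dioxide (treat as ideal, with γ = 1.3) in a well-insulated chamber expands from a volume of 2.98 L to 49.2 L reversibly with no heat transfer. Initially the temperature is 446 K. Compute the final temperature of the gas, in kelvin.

For a reversible adiabat TV^(γ−1) is constant, so T₂ = T₁ (V₁/V₂)^(γ−1).
T₂ = 446 × (2.98/49.2)^(0.3) = 192.3 K.

T₂ ≈ 192 K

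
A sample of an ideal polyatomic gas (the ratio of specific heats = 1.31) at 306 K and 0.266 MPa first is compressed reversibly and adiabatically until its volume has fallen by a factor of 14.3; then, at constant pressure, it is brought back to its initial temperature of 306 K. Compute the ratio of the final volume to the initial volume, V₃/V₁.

V₃/V₁ ≈ 0.0307

Adiabatic step: V₂/V₁ = 0.06993; T₂ = T₁·14.3^(0.31) = 698 K.
Isobaric step: V₃/V₂ = T₃/T₂ = 306/698.
V₃/V₁ = (V₂/V₁)(V₃/V₂) = 0.06993 × (306/698) = 0.03066.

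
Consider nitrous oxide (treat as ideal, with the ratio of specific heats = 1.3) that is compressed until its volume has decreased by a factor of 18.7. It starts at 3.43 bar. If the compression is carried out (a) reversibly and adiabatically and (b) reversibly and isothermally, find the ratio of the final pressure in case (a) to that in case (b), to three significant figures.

P_adiabatic / P_isothermal ≈ 2.41

Isothermal: P_b = P₁(V₁/V₂) = 3.43×18.7.
Adiabatic: P_a = P₁(V₁/V₂)^γ = 3.43×18.7^(1.3).
P_a/P_b = (V₁/V₂)^(γ−1) = 18.7^(0.3) = 2.407.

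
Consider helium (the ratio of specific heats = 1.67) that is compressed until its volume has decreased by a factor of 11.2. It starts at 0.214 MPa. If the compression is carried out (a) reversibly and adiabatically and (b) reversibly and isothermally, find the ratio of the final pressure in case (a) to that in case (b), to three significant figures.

Isothermal: P_b = P₁(V₁/V₂) = 0.214×11.2.
Adiabatic: P_a = P₁(V₁/V₂)^γ = 0.214×11.2^(1.67).
P_a/P_b = (V₁/V₂)^(γ−1) = 11.2^(0.67) = 5.046.

P_adiabatic / P_isothermal ≈ 5.05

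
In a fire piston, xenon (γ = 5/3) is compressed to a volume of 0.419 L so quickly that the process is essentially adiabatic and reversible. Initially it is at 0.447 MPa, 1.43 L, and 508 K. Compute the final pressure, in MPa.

P₂ ≈ 3.46 MPa

Since PV^γ is constant along a reversible adiabat, P₂ = P₁ (V₁/V₂)^γ.
P₂ = 0.447 × (1.43/0.419)^(5/3) = 3.458 MPa.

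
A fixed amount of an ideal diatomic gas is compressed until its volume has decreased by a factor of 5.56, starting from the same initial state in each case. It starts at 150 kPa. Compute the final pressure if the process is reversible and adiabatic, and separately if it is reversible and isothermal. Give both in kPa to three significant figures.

adiabatic: 1660 kPa; isothermal: 834 kPa

For a diatomic ideal gas γ = 7/5.
Isothermal: P₂ = P₁(V₁/V₂) = 150×5.56 = 834 kPa.
Adiabatic: P₂ = P₁(V₁/V₂)^γ = 150×5.56^(7/5) = 1657 kPa.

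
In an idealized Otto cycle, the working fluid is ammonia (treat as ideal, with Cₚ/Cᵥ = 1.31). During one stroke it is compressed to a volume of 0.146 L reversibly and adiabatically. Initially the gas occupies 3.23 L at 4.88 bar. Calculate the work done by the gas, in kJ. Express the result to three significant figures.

W ≈ -8.19 kJ

P₂ = P₁(V₁/V₂)^γ = 4.88×(3.23/0.146)^(1.31) = 282 bar.
For a reversible adiabat, W_by_gas = (P₁V₁ − P₂V₂)/(γ−1).
W_by = (488000×0.00323 − 2.82×10^7×0.000146) / (0.31) = -8194 J.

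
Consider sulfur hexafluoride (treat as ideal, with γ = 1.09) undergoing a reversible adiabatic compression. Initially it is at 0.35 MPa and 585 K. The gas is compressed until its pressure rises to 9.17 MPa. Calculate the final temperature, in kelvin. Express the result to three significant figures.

T₂ ≈ 766 K

Adiabatic: T₂/T₁ = (P₂/P₁)^((γ−1)/γ).
T₂ = 585 × (9.17/0.35)^(0.0826) = 766.1 K.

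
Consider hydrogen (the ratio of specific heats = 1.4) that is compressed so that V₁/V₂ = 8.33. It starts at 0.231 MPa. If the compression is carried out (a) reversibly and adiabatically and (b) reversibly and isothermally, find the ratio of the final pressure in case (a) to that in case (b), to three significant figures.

Isothermal: P_b = P₁(V₁/V₂) = 0.231×8.33.
Adiabatic: P_a = P₁(V₁/V₂)^γ = 0.231×8.33^(1.4).
P_a/P_b = (V₁/V₂)^(γ−1) = 8.33^(0.4) = 2.335.

P_adiabatic / P_isothermal ≈ 2.33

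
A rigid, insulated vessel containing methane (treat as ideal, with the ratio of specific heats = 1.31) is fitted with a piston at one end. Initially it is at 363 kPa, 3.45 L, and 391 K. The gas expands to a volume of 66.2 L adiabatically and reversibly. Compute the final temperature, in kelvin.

T₂ ≈ 156 K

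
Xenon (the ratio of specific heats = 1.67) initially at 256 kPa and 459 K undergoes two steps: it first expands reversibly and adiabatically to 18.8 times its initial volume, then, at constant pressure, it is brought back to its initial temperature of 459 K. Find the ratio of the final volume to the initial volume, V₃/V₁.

V₃/V₁ ≈ 134

Adiabatic step: V₂/V₁ = 18.8; T₂ = T₁·(1/18.8)^(0.67) = 64.29 K.
Isobaric step: V₃/V₂ = T₃/T₂ = 459/64.29.
V₃/V₁ = (V₂/V₁)(V₃/V₂) = 18.8 × (459/64.29) = 134.2.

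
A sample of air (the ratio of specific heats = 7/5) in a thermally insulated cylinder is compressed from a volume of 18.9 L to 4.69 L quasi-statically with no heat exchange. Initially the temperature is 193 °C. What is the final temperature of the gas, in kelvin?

T₂ ≈ 814 K

Adiabatic: T₁V₁^(γ−1) = T₂V₂^(γ−1) ⇒ T₂ = T₁ (V₁/V₂)^(γ−1).
T₁ = 193 °C = 466.1 K.
T₂ = 466.1 × (18.9/4.69)^(2/5) = 814 K.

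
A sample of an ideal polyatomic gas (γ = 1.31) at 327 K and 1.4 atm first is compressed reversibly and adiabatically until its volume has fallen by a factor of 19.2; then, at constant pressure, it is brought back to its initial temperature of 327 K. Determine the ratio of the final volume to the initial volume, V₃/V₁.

V₃/V₁ ≈ 0.0208

Adiabatic step: V₂/V₁ = 0.05208; T₂ = T₁·19.2^(0.31) = 817.3 K.
Isobaric step: V₃/V₂ = T₃/T₂ = 327/817.3.
V₃/V₁ = (V₂/V₁)(V₃/V₂) = 0.05208 × (327/817.3) = 0.02084.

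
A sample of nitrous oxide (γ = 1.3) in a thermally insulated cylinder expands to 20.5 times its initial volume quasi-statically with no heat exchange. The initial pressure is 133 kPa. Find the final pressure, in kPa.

P₂ ≈ 2.62 kPa

Since PV^γ is constant along a reversible adiabat, P₂ = P₁ (V₁/V₂)^γ.
P₂ = 133 × (1/20.5)^(1.3) = 2.622 kPa.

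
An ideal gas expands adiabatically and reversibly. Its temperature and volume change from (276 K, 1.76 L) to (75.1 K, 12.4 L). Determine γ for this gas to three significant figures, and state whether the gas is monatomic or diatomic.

TV^(γ−1) = const ⇒ γ − 1 = ln(T₂/T₁) / ln(V₁/V₂).
γ = 1 + ln(75.1/276) / ln(1.76/12.4) = 1.667.
γ ≈ 1.67 is close to 5/3, so the gas is monatomic.

γ ≈ 1.67; monatomic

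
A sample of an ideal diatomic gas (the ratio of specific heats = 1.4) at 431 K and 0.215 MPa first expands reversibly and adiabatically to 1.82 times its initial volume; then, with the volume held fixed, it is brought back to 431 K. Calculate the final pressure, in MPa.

P₃ ≈ 0.118 MPa

Adiabatic step (PV^γ = const): P₂ = 0.215×(1/1.82)^(1.4) = 0.09297 MPa; T₂ = 431×(1/1.82)^(0.4) = 339.2 K.
Isochoric: P₃ = P₂(T₃/T₂) = 0.09297 × (431/339.2) = 0.1181 MPa.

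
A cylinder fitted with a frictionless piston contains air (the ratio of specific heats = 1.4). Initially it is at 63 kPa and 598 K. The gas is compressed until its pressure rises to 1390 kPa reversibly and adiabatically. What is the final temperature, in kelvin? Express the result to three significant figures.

T₂ ≈ 1450 K

Adiabatic: T₂/T₁ = (P₂/P₁)^((γ−1)/γ).
T₂ = 598 × (1390/63)^(0.286) = 1447 K.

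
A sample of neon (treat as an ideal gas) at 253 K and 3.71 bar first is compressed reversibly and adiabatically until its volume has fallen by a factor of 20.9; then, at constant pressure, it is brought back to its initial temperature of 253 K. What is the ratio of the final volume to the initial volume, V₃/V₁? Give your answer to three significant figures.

For a monatomic ideal gas γ = 5/3.
Adiabatic step: V₂/V₁ = 0.04785; T₂ = T₁·20.9^(2/3) = 1920 K.
Isobaric step: V₃/V₂ = T₃/T₂ = 253/1920.
V₃/V₁ = (V₂/V₁)(V₃/V₂) = 0.04785 × (253/1920) = 0.006306.

V₃/V₁ ≈ 0.00631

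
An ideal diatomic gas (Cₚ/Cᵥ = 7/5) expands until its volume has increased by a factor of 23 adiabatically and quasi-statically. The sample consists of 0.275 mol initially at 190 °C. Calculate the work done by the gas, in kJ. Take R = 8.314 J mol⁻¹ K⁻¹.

W ≈ 1.89 kJ

For a reversible adiabat TV^(γ−1) is constant, so T₂ = T₁ (V₁/V₂)^(γ−1).
T₁ = 190 °C = 463.1 K.
T₂ = 463.1 × (1/23)^(2/5) = 132.1 K.
Q = 0, so ΔU = W_on_gas = nCᵥΔT with Cᵥ = R/(γ−1) = 20.79 J/(mol·K).
ΔU = 0.275 × 20.79 × (132.1 − 463.1) = -1892 J.
Work done by the gas = −ΔU = 1892 J.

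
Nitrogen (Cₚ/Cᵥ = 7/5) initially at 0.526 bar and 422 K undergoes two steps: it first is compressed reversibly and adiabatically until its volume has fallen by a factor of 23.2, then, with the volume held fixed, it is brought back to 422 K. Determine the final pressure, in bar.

P₃ ≈ 12.2 bar

Adiabatic step (PV^γ = const): P₂ = 0.526×23.2^(7/5) = 42.92 bar; T₂ = 422×23.2^(2/5) = 1484 K.
Isochoric: P₃ = P₂(T₃/T₂) = 42.92 × (422/1484) = 12.2 bar.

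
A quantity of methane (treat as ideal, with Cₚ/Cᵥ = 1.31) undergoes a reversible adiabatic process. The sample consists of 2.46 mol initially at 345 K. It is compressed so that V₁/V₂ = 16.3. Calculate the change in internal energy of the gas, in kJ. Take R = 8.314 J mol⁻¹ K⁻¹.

ΔU ≈ 31.3 kJ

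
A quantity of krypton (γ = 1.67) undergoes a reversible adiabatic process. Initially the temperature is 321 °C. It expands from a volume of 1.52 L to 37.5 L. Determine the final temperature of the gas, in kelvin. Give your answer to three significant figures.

Adiabatic: T₁V₁^(γ−1) = T₂V₂^(γ−1) ⇒ T₂ = T₁ (V₁/V₂)^(γ−1).
T₁ = 321 °C = 594.1 K.
T₂ = 594.1 × (1.52/37.5)^(0.67) = 69.36 K.

T₂ ≈ 69.4 K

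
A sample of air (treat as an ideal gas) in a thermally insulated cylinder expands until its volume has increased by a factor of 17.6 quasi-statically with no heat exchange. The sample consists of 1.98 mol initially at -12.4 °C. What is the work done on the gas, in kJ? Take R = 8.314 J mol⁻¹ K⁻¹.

W ≈ -7.32 kJ

Adiabatic: T₁V₁^(γ−1) = T₂V₂^(γ−1) ⇒ T₂ = T₁ (V₁/V₂)^(γ−1).
γ = 7/5 for a diatomic ideal gas, so γ−1 = 2/5.
T₁ = -12.4 °C = 260.8 K.
T₂ = 260.8 × (1/17.6)^(2/5) = 82.8 K.
Q = 0, so ΔU = W_on_gas = nCᵥΔT with Cᵥ = R/(γ−1) = 20.79 J/(mol·K).
ΔU = 1.98 × 20.79 × (82.8 − 260.8) = -7323 J.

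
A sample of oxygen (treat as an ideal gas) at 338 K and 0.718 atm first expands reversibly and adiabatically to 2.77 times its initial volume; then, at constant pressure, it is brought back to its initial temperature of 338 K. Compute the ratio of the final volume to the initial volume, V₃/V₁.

For a diatomic ideal gas γ = 7/5.
Adiabatic step: V₂/V₁ = 2.77; T₂ = T₁·(1/2.77)^(2/5) = 224.9 K.
Isobaric step: V₃/V₂ = T₃/T₂ = 338/224.9.
V₃/V₁ = (V₂/V₁)(V₃/V₂) = 2.77 × (338/224.9) = 4.164.

V₃/V₁ ≈ 4.16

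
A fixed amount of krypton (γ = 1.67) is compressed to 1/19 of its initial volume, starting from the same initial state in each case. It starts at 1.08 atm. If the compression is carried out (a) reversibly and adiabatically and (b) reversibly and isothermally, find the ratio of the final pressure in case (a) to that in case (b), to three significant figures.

P_adiabatic / P_isothermal ≈ 7.19

Isothermal: P_b = P₁(V₁/V₂) = 1.08×19.
Adiabatic: P_a = P₁(V₁/V₂)^γ = 1.08×19^(1.67).
P_a/P_b = (V₁/V₂)^(γ−1) = 19^(0.67) = 7.191.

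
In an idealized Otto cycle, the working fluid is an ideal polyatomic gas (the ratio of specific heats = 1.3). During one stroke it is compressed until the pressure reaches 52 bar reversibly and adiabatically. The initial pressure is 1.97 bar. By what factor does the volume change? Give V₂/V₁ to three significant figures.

From PV^γ = const, V₂/V₁ = (P₁/P₂)^(1/γ).
V₂/V₁ = (1.97/52)^(0.769) = 0.08063.

V₂/V₁ ≈ 0.0806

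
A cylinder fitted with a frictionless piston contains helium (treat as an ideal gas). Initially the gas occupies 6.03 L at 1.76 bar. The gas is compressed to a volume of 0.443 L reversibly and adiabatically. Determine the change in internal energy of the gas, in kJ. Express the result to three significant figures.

ΔU ≈ 7.48 kJ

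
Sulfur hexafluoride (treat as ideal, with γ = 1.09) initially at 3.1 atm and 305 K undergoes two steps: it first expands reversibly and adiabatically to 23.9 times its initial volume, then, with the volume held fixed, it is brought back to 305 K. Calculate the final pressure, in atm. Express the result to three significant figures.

Adiabatic step (PV^γ = const): P₂ = 3.1×(1/23.9)^(1.09) = 0.09748 atm; T₂ = 305×(1/23.9)^(0.09) = 229.2 K.
Isochoric: P₃ = P₂(T₃/T₂) = 0.09748 × (305/229.2) = 0.1297 atm.

P₃ ≈ 0.130 atm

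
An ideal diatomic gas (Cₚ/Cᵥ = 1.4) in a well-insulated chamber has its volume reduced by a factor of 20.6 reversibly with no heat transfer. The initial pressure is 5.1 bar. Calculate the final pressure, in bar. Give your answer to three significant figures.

P₂ ≈ 352 bar

Adiabatic: P₁V₁^γ = P₂V₂^γ ⇒ P₂ = P₁ (V₁/V₂)^γ.
P₂ = 5.1 × 20.6^(1.4) = 352.4 bar.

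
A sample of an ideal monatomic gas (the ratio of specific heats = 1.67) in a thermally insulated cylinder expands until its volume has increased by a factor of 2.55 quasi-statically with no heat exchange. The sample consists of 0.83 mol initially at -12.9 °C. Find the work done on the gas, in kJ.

For a reversible adiabat TV^(γ−1) is constant, so T₂ = T₁ (V₁/V₂)^(γ−1).
T₁ = -12.9 °C = 260.2 K.
T₂ = 260.2 × (1/2.55)^(0.67) = 139 K.
Q = 0, so ΔU = W_on_gas = nCᵥΔT with Cᵥ = R/(γ−1) = 12.41 J/(mol·K).
ΔU = 0.83 × 12.41 × (139 − 260.2) = -1249 J.

W ≈ -1.25 kJ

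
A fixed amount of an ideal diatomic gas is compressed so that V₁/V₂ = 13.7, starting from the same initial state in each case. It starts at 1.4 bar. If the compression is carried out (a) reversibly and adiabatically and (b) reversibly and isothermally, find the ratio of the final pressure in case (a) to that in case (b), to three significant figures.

P_adiabatic / P_isothermal ≈ 2.85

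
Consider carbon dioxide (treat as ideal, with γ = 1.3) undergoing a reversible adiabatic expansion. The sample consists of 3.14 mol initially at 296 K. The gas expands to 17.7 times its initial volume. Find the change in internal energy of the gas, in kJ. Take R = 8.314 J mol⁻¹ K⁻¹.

For a reversible adiabat TV^(γ−1) is constant, so T₂ = T₁ (V₁/V₂)^(γ−1).
T₂ = 296 × (1/17.7)^(0.3) = 125 K.
Q = 0, so ΔU = W_on_gas = nCᵥΔT with Cᵥ = R/(γ−1) = 27.71 J/(mol·K).
ΔU = 3.14 × 27.71 × (125 − 296) = -14880 J.

ΔU ≈ -14.9 kJ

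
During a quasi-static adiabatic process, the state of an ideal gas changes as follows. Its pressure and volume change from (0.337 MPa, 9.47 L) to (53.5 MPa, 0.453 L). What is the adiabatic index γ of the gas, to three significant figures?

γ ≈ 1.67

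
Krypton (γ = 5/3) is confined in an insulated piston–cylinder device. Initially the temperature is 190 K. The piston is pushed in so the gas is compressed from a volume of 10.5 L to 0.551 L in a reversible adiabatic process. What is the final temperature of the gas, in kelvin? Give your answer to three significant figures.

T₂ ≈ 1360 K

For a reversible adiabat TV^(γ−1) is constant, so T₂ = T₁ (V₁/V₂)^(γ−1).
T₂ = 190 × (10.5/0.551)^(2/3) = 1356 K.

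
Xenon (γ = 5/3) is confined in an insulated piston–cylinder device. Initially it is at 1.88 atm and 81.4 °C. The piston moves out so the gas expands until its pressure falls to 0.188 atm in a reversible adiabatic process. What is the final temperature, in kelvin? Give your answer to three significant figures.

T₂ ≈ 141 K

Adiabatic: T₂/T₁ = (P₂/P₁)^((γ−1)/γ).
T₁ = 81.4 °C = 354.5 K.
T₂ = 354.5 × (0.188/1.88)^(2/5) = 141.1 K.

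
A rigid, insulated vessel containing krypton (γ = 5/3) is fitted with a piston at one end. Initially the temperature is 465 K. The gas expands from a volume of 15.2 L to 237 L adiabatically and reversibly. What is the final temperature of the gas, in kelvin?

Adiabatic: T₁V₁^(γ−1) = T₂V₂^(γ−1) ⇒ T₂ = T₁ (V₁/V₂)^(γ−1).
T₂ = 465 × (15.2/237)^(2/3) = 74.5 K.

T₂ ≈ 74.5 K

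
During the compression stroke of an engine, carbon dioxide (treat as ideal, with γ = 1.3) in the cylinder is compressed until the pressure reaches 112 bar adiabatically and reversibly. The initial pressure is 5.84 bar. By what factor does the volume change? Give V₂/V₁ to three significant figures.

V₂/V₁ ≈ 0.103

From PV^γ = const, V₂/V₁ = (P₁/P₂)^(1/γ).
V₂/V₁ = (5.84/112)^(0.769) = 0.1031.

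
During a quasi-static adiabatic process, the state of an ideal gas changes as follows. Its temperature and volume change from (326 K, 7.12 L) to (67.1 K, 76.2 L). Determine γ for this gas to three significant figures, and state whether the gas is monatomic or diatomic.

γ ≈ 1.67; monatomic

TV^(γ−1) = const ⇒ γ − 1 = ln(T₂/T₁) / ln(V₁/V₂).
γ = 1 + ln(67.1/326) / ln(7.12/76.2) = 1.667.
γ ≈ 1.67 is close to 5/3, so the gas is monatomic.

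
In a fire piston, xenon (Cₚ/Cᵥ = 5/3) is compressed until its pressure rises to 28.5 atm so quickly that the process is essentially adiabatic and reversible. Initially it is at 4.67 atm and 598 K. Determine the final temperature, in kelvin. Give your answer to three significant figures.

T₂ ≈ 1230 K

Along an adiabat T P^((1−γ)/γ) is constant, so T₂ = T₁ (P₂/P₁)^((γ−1)/γ).
T₂ = 598 × (28.5/4.67)^(2/5) = 1233 K.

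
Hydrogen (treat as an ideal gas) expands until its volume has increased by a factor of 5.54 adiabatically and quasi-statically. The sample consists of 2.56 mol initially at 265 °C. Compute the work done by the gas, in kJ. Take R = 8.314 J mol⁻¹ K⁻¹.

For a reversible adiabat TV^(γ−1) is constant, so T₂ = T₁ (V₁/V₂)^(γ−1).
γ = 7/5 for a diatomic ideal gas, so γ−1 = 2/5.
T₁ = 265 °C = 538.1 K.
T₂ = 538.1 × (1/5.54)^(2/5) = 271.3 K.
Q = 0, so ΔU = W_on_gas = nCᵥΔT with Cᵥ = R/(γ−1) = 20.79 J/(mol·K).
ΔU = 2.56 × 20.79 × (271.3 − 538.1) = -14200 J.
Work done by the gas = −ΔU = 14200 J.

W ≈ 14.2 kJ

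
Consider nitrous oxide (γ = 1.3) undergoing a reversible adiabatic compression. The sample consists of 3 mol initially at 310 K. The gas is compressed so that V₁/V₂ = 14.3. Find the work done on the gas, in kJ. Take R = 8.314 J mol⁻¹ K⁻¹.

W ≈ 31.5 kJ

For a reversible adiabat TV^(γ−1) is constant, so T₂ = T₁ (V₁/V₂)^(γ−1).
T₂ = 310 × 14.3^(0.3) = 688.6 K.
Q = 0, so ΔU = W_on_gas = nCᵥΔT with Cᵥ = R/(γ−1) = 27.71 J/(mol·K).
ΔU = 3 × 27.71 × (688.6 − 310) = 31480 J.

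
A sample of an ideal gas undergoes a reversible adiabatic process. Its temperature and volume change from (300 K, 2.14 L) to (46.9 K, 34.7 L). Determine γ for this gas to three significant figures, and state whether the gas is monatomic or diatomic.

TV^(γ−1) = const ⇒ γ − 1 = ln(T₂/T₁) / ln(V₁/V₂).
γ = 1 + ln(46.9/300) / ln(2.14/34.7) = 1.666.
γ ≈ 1.67 is close to 5/3, so the gas is monatomic.

γ ≈ 1.67; monatomic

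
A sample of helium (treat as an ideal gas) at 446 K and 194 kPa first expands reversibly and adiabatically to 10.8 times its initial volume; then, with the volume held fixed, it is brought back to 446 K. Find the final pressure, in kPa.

P₃ ≈ 18.0 kPa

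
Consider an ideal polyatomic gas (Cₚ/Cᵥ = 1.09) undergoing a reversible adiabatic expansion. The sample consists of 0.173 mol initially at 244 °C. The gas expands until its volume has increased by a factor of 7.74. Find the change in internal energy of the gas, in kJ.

ΔU ≈ -1.39 kJ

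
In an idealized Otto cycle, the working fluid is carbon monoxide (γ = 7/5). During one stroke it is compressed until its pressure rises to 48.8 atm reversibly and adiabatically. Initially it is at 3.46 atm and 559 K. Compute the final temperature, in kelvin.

Along an adiabat T P^((1−γ)/γ) is constant, so T₂ = T₁ (P₂/P₁)^((γ−1)/γ).
T₂ = 559 × (48.8/3.46)^(2/7) = 1191 K.

T₂ ≈ 1190 K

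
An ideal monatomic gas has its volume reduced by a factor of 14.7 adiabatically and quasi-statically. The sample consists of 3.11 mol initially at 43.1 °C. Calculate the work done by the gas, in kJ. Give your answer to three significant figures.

W ≈ -61.3 kJ

For a reversible adiabat TV^(γ−1) is constant, so T₂ = T₁ (V₁/V₂)^(γ−1).
γ = 5/3 for a monatomic ideal gas, so γ−1 = 2/3.
T₁ = 43.1 °C = 316.2 K.
T₂ = 316.2 × 14.7^(2/3) = 1898 K.
Q = 0, so ΔU = W_on_gas = nCᵥΔT with Cᵥ = R/(γ−1) = 12.47 J/(mol·K).
ΔU = 3.11 × 12.47 × (1898 − 316.2) = 61340 J.
Work done by the gas = −ΔU = -61340 J.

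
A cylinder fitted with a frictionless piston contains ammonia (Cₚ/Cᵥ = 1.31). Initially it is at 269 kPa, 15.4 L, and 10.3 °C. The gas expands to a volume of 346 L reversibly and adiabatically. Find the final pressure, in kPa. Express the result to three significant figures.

Since PV^γ is constant along a reversible adiabat, P₂ = P₁ (V₁/V₂)^γ.
P₂ = 269 × (15.4/346)^(1.31) = 4.563 kPa.

P₂ ≈ 4.56 kPa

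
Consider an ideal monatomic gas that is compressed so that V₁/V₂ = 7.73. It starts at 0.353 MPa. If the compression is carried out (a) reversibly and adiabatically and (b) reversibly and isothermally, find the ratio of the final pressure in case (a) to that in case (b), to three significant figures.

P_adiabatic / P_isothermal ≈ 3.91

For a monatomic ideal gas γ = 5/3.
Isothermal: P_b = P₁(V₁/V₂) = 0.353×7.73.
Adiabatic: P_a = P₁(V₁/V₂)^γ = 0.353×7.73^(5/3).
P_a/P_b = (V₁/V₂)^(γ−1) = 7.73^(2/3) = 3.909.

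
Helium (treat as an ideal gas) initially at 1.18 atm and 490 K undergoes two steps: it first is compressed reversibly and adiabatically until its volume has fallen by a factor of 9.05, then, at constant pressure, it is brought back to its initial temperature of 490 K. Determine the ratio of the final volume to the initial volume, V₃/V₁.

For a monatomic ideal gas γ = 5/3.
Adiabatic step: V₂/V₁ = 0.1105; T₂ = T₁·9.05^(2/3) = 2128 K.
Isobaric step: V₃/V₂ = T₃/T₂ = 490/2128.
V₃/V₁ = (V₂/V₁)(V₃/V₂) = 0.1105 × (490/2128) = 0.02544.

V₃/V₁ ≈ 0.0254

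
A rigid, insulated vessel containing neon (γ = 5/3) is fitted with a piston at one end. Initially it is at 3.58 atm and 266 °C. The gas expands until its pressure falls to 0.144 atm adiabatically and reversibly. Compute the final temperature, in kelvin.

Along an adiabat T P^((1−γ)/γ) is constant, so T₂ = T₁ (P₂/P₁)^((γ−1)/γ).
T₁ = 266 °C = 539.1 K.
T₂ = 539.1 × (0.144/3.58)^(2/5) = 149.1 K.

T₂ ≈ 149 K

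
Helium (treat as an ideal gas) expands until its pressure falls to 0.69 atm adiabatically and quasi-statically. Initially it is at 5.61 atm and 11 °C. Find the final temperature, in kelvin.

T₂ ≈ 123 K

Adiabatic: T₂/T₁ = (P₂/P₁)^((γ−1)/γ).
For a monatomic ideal gas γ = 5/3, so (γ−1)/γ = 2/5.
T₁ = 11 °C = 284.1 K.
T₂ = 284.1 × (0.69/5.61)^(2/5) = 122.9 K.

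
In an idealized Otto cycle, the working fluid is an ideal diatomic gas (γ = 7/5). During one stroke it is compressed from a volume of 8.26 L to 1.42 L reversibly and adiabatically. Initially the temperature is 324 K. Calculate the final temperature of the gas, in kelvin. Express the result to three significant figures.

Adiabatic: T₁V₁^(γ−1) = T₂V₂^(γ−1) ⇒ T₂ = T₁ (V₁/V₂)^(γ−1).
T₂ = 324 × (8.26/1.42)^(2/5) = 655.3 K.

T₂ ≈ 655 K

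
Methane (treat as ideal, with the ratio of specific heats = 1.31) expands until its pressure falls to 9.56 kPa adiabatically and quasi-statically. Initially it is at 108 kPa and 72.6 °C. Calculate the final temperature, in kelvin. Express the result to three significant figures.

T₂ ≈ 195 K

Along an adiabat T P^((1−γ)/γ) is constant, so T₂ = T₁ (P₂/P₁)^((γ−1)/γ).
T₁ = 72.6 °C = 345.8 K.
T₂ = 345.8 × (9.56/108)^(0.237) = 194.8 K.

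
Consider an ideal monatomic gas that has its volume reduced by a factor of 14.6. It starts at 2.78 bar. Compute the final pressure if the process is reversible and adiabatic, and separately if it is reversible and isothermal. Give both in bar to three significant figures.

For a monatomic ideal gas γ = 5/3.
Isothermal: P₂ = P₁(V₁/V₂) = 2.78×14.6 = 40.59 bar.
Adiabatic: P₂ = P₁(V₁/V₂)^γ = 2.78×14.6^(5/3) = 242.5 bar.

adiabatic: 242 bar; isothermal: 40.6 bar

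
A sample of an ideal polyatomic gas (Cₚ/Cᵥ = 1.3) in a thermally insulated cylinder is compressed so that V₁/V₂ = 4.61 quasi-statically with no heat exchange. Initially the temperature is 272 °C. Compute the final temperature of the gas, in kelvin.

Adiabatic: T₁V₁^(γ−1) = T₂V₂^(γ−1) ⇒ T₂ = T₁ (V₁/V₂)^(γ−1).
T₁ = 272 °C = 545.1 K.
T₂ = 545.1 × 4.61^(0.3) = 862.2 K.

T₂ ≈ 862 K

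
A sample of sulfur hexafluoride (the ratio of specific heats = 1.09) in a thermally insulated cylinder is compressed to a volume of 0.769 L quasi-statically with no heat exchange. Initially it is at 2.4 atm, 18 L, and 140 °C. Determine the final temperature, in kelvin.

Adiabatic: T₁V₁^(γ−1) = T₂V₂^(γ−1) ⇒ T₂ = T₁ (V₁/V₂)^(γ−1).
T₁ = 140 °C = 413.1 K.
T₂ = 413.1 × (18/0.769)^(0.09) = 548.7 K.

T₂ ≈ 549 K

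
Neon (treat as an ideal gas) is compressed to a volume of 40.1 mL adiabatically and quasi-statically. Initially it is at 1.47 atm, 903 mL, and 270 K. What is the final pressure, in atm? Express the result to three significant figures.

P₂ ≈ 264 atm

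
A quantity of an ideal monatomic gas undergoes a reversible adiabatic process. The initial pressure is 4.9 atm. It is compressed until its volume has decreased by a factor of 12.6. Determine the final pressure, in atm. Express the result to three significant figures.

P₂ ≈ 334 atm

Adiabatic: P₁V₁^γ = P₂V₂^γ ⇒ P₂ = P₁ (V₁/V₂)^γ.
For a monatomic ideal gas γ = 5/3.
P₂ = 4.9 × 12.6^(5/3) = 334.3 atm.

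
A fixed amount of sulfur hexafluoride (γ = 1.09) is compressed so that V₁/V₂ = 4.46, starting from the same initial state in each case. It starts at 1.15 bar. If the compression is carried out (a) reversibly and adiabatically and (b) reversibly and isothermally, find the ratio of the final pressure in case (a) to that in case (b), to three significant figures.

Isothermal: P_b = P₁(V₁/V₂) = 1.15×4.46.
Adiabatic: P_a = P₁(V₁/V₂)^γ = 1.15×4.46^(1.09).
P_a/P_b = (V₁/V₂)^(γ−1) = 4.46^(0.09) = 1.144.

P_adiabatic / P_isothermal ≈ 1.14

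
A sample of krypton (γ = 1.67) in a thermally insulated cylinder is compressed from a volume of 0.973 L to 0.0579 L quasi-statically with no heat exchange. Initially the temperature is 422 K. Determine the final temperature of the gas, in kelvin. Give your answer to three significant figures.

T₂ ≈ 2790 K

For a reversible adiabat TV^(γ−1) is constant, so T₂ = T₁ (V₁/V₂)^(γ−1).
T₂ = 422 × (0.973/0.0579)^(0.67) = 2795 K.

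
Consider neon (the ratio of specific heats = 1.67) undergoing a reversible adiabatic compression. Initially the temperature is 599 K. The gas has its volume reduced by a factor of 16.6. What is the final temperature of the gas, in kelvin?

T₂ ≈ 3930 K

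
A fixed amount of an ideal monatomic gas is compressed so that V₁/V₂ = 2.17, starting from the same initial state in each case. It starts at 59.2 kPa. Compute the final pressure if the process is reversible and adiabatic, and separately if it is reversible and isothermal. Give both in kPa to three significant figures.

For a monatomic ideal gas γ = 5/3.
Isothermal: P₂ = P₁(V₁/V₂) = 59.2×2.17 = 128.5 kPa.
Adiabatic: P₂ = P₁(V₁/V₂)^γ = 59.2×2.17^(5/3) = 215.3 kPa.

adiabatic: 215 kPa; isothermal: 128 kPa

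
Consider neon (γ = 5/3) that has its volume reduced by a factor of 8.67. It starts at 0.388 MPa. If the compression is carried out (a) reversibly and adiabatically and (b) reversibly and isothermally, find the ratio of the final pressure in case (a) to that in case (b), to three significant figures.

Isothermal: P_b = P₁(V₁/V₂) = 0.388×8.67.
Adiabatic: P_a = P₁(V₁/V₂)^γ = 0.388×8.67^(5/3).
P_a/P_b = (V₁/V₂)^(γ−1) = 8.67^(2/3) = 4.22.

P_adiabatic / P_isothermal ≈ 4.22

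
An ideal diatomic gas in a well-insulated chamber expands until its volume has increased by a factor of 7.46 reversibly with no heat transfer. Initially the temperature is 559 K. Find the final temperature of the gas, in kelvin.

T₂ ≈ 250 K

Adiabatic: T₁V₁^(γ−1) = T₂V₂^(γ−1) ⇒ T₂ = T₁ (V₁/V₂)^(γ−1).
For a diatomic ideal gas γ = 7/5, so γ−1 = 2/5.
T₂ = 559 × (1/7.46)^(2/5) = 250.2 K.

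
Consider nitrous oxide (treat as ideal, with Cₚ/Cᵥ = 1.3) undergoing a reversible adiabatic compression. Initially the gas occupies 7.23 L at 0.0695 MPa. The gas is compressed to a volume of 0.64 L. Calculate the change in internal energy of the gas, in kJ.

P₂ = P₁(V₁/V₂)^γ = 0.0695×(7.23/0.64)^(1.3) = 1.625 MPa.
For a reversible adiabat, W_by_gas = (P₁V₁ − P₂V₂)/(γ−1).
W_by = (69500×0.00723 − 1.625×10^6×0.00064) / (0.3) = -1792 J.
Q = 0 ⇒ ΔU = −W_by = 1792 J.

ΔU ≈ 1.79 kJ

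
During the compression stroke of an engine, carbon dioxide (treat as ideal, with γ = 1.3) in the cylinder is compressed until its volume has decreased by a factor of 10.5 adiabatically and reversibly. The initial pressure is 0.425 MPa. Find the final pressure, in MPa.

Adiabatic: P₁V₁^γ = P₂V₂^γ ⇒ P₂ = P₁ (V₁/V₂)^γ.
P₂ = 0.425 × 10.5^(1.3) = 9.035 MPa.

P₂ ≈ 9.04 MPa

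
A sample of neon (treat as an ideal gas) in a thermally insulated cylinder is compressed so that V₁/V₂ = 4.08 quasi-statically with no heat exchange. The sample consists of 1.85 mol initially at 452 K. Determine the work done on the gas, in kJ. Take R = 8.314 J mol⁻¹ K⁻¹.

W ≈ 16.2 kJ

For a reversible adiabat TV^(γ−1) is constant, so T₂ = T₁ (V₁/V₂)^(γ−1).
γ = 5/3 for a monatomic ideal gas, so γ−1 = 2/3.
T₂ = 452 × 4.08^(2/3) = 1154 K.
Q = 0, so ΔU = W_on_gas = nCᵥΔT with Cᵥ = R/(γ−1) = 12.47 J/(mol·K).
ΔU = 1.85 × 12.47 × (1154 − 452) = 16200 J.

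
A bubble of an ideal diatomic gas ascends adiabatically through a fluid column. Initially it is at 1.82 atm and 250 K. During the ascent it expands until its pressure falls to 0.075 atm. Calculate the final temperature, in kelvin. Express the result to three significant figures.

T₂ ≈ 101 K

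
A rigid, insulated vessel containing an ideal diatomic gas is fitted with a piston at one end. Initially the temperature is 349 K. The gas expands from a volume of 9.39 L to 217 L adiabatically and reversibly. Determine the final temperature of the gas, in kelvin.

T₂ ≈ 99.4 K

For a reversible adiabat TV^(γ−1) is constant, so T₂ = T₁ (V₁/V₂)^(γ−1).
For a diatomic ideal gas γ = 7/5, so γ−1 = 2/5.
T₂ = 349 × (9.39/217)^(2/5) = 99.38 K.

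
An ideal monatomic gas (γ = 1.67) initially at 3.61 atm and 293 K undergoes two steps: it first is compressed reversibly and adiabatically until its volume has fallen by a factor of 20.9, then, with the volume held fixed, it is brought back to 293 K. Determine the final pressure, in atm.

Adiabatic step (PV^γ = const): P₂ = 3.61×20.9^(1.67) = 578.3 atm; T₂ = 293×20.9^(0.67) = 2246 K.
Isochoric: P₃ = P₂(T₃/T₂) = 578.3 × (293/2246) = 75.45 atm.

P₃ ≈ 75.4 atm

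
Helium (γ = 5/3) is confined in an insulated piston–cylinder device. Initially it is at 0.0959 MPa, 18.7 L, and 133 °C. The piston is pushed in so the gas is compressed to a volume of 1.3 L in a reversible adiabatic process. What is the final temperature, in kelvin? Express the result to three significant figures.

Adiabatic: T₁V₁^(γ−1) = T₂V₂^(γ−1) ⇒ T₂ = T₁ (V₁/V₂)^(γ−1).
T₁ = 133 °C = 406.1 K.
T₂ = 406.1 × (18.7/1.3)^(2/3) = 2402 K.

T₂ ≈ 2400 K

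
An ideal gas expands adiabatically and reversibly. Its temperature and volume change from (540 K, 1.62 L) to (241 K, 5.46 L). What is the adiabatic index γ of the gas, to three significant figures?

TV^(γ−1) = const ⇒ γ − 1 = ln(T₂/T₁) / ln(V₁/V₂).
γ = 1 + ln(241/540) / ln(1.62/5.46) = 1.664.

γ ≈ 1.66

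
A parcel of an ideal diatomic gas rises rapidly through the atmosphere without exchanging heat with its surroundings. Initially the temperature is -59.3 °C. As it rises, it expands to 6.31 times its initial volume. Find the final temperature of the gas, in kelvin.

Adiabatic: T₁V₁^(γ−1) = T₂V₂^(γ−1) ⇒ T₂ = T₁ (V₁/V₂)^(γ−1).
For a diatomic ideal gas γ = 7/5, so γ−1 = 2/5.
T₁ = -59.3 °C = 213.8 K.
T₂ = 213.8 × (1/6.31)^(2/5) = 102.4 K.

T₂ ≈ 102 K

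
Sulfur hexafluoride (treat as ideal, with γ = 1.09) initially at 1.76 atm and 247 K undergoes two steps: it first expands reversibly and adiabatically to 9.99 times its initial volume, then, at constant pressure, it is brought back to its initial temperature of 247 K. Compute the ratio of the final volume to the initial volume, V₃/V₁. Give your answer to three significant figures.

Adiabatic step: V₂/V₁ = 9.99; T₂ = T₁·(1/9.99)^(0.09) = 200.8 K.
Isobaric step: V₃/V₂ = T₃/T₂ = 247/200.8.
V₃/V₁ = (V₂/V₁)(V₃/V₂) = 9.99 × (247/200.8) = 12.29.

V₃/V₁ ≈ 12.3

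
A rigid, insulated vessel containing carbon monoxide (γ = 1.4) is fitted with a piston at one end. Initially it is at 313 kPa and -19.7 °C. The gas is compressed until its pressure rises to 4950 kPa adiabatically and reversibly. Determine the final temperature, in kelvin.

T₂ ≈ 558 K

Adiabatic: T₂/T₁ = (P₂/P₁)^((γ−1)/γ).
T₁ = -19.7 °C = 253.4 K.
T₂ = 253.4 × (4950/313)^(0.286) = 557.8 K.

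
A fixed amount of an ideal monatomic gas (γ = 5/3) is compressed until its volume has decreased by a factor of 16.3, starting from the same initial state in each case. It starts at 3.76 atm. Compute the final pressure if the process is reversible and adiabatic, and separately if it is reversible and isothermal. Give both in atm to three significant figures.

Isothermal: P₂ = P₁(V₁/V₂) = 3.76×16.3 = 61.29 atm.
Adiabatic: P₂ = P₁(V₁/V₂)^γ = 3.76×16.3^(5/3) = 394 atm.

adiabatic: 394 atm; isothermal: 61.3 atm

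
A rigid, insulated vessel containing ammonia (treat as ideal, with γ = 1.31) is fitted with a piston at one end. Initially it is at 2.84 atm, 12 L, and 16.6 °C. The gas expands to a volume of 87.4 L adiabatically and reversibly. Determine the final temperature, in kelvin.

Adiabatic: T₁V₁^(γ−1) = T₂V₂^(γ−1) ⇒ T₂ = T₁ (V₁/V₂)^(γ−1).
T₁ = 16.6 °C = 289.8 K.
T₂ = 289.8 × (12/87.4)^(0.31) = 156.6 K.

T₂ ≈ 157 K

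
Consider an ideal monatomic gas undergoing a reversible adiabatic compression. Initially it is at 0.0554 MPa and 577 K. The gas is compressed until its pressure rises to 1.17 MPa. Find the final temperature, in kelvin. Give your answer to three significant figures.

Along an adiabat T P^((1−γ)/γ) is constant, so T₂ = T₁ (P₂/P₁)^((γ−1)/γ).
For a monatomic ideal gas γ = 5/3, so (γ−1)/γ = 2/5.
T₂ = 577 × (1.17/0.0554)^(2/5) = 1955 K.

T₂ ≈ 1950 K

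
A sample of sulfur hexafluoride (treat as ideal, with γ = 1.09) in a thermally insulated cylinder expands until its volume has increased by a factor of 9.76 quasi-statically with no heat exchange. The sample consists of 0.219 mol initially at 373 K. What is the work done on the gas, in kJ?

Adiabatic: T₁V₁^(γ−1) = T₂V₂^(γ−1) ⇒ T₂ = T₁ (V₁/V₂)^(γ−1).
T₂ = 373 × (1/9.76)^(0.09) = 303.8 K.
Q = 0, so ΔU = W_on_gas = nCᵥΔT with Cᵥ = R/(γ−1) = 92.38 J/(mol·K).
ΔU = 0.219 × 92.38 × (303.8 − 373) = -1399 J.

W ≈ -1.40 kJ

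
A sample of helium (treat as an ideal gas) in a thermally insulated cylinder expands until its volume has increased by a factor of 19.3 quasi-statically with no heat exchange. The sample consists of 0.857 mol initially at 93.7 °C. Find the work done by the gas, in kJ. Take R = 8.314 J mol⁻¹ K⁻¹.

For a reversible adiabat TV^(γ−1) is constant, so T₂ = T₁ (V₁/V₂)^(γ−1).
γ = 5/3 for a monatomic ideal gas, so γ−1 = 2/3.
T₁ = 93.7 °C = 366.8 K.
T₂ = 366.8 × (1/19.3)^(2/3) = 50.99 K.
Q = 0, so ΔU = W_on_gas = nCᵥΔT with Cᵥ = R/(γ−1) = 12.47 J/(mol·K).
ΔU = 0.857 × 12.47 × (50.99 − 366.8) = -3376 J.
Work done by the gas = −ΔU = 3376 J.

W ≈ 3.38 kJ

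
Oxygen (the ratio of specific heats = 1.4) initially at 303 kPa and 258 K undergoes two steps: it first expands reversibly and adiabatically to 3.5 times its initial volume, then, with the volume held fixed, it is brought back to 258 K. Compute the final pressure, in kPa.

P₃ ≈ 86.6 kPa

Adiabatic step (PV^γ = const): P₂ = 303×(1/3.5)^(1.4) = 52.45 kPa; T₂ = 258×(1/3.5)^(0.4) = 156.3 K.
Isochoric: P₃ = P₂(T₃/T₂) = 52.45 × (258/156.3) = 86.57 kPa.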